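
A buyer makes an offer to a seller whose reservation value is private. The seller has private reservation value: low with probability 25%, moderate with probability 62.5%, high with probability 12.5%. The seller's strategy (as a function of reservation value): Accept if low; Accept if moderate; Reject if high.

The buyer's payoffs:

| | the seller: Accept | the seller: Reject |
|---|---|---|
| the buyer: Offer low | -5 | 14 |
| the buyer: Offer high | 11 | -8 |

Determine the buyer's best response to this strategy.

Compute the buyer's expected payoff for each action, taking the expectation over the seller's type.
E[Offer low] = 0.25·(-5) + 0.625·(-5) + 0.125·(14) = -2.625
E[Offer high] = 0.25·(11) + 0.625·(11) + 0.125·(-8) = 8.625
Best response: Offer high (8.625 is the largest).

Offer high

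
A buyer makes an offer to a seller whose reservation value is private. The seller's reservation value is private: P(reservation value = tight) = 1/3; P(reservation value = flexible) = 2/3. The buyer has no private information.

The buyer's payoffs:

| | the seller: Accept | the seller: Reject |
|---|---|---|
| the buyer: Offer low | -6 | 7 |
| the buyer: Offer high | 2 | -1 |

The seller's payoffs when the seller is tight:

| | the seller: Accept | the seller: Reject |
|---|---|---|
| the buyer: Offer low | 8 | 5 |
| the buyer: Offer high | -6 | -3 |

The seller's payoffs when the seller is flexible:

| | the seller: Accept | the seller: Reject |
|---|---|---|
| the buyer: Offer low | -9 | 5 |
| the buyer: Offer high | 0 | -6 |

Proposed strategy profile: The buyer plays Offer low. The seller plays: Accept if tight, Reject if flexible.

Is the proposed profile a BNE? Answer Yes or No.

The buyer plays Offer low: E[Offer low] = 1/3·(-6) + 2/3·(7) = 8/3; E[Offer high] = 0. Best-responding. ✓
The seller (reservation value tight), facing Offer low: Accept gives 8, Reject gives 5. Proposed Accept is best. ✓
The seller (reservation value flexible), facing Offer low: Accept gives -9, Reject gives 5. Proposed Reject is best. ✓

Yes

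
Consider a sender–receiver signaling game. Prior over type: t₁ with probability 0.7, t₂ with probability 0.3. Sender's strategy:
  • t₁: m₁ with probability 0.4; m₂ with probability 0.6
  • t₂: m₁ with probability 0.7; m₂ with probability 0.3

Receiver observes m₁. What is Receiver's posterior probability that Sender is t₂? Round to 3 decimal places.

P(m₁) = 0.7·0.4 + 0.3·0.7 = 0.49
P(t₂ | m₁) = (0.3·0.7) / 0.49 = 0.21 / 0.49 = 0.428571

0.429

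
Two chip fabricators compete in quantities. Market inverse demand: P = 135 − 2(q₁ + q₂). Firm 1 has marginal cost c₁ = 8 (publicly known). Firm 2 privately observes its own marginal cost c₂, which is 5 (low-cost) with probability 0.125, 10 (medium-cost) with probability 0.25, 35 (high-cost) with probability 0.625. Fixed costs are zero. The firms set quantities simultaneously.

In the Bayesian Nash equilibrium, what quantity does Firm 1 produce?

24

Type-c best response for Firm 2: q₂(c) = (135 − c)/4 − q₁/2.
Firm 1 maximizes expected profit; its first-order condition is 135 − 4q₁ − 2E[q₂] − 8 = 0.
Substituting E[q₂] and solving: E[c₂] = 25, so q₁ = (135 − 2·8 + 25)/6 = 24.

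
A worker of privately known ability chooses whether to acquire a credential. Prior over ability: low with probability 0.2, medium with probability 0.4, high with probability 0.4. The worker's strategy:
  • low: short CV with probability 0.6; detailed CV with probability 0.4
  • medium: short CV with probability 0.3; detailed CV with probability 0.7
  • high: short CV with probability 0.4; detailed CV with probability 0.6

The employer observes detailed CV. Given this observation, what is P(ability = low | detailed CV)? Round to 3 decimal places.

0.133

Apply Bayes' rule using the sender's strategy as the likelihood.
P(detailed CV) = 0.2·0.4 + 0.4·0.7 + 0.4·0.6 = 0.6
P(low | detailed CV) = (0.2·0.4) / 0.6 = 0.08 / 0.6 = 0.133333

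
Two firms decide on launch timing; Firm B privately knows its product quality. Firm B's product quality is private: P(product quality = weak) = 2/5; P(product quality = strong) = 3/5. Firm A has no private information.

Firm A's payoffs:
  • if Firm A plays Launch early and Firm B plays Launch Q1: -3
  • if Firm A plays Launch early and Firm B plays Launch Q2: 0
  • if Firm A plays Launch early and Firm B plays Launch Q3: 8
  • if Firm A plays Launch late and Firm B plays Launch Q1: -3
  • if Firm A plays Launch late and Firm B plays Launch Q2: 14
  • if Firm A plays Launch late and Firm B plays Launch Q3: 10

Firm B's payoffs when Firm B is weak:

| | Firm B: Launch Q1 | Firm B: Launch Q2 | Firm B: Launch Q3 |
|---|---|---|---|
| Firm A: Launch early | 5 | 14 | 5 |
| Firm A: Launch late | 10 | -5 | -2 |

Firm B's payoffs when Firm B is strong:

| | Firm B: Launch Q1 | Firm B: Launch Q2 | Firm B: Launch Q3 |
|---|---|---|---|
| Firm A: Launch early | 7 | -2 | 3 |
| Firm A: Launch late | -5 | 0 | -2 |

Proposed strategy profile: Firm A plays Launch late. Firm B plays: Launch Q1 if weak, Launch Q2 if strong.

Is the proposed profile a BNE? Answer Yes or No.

Yes

A profile is a BNE iff every type of every player is best-responding given beliefs about the other side.
Firm A plays Launch late: E[Launch late] = 2/5·(-3) + 3/5·(14) = 36/5; E[Launch early] = -6/5. Best-responding. ✓
Firm B (product quality weak), facing Launch late: Launch Q1 gives 10, Launch Q2 gives -5, Launch Q3 gives -2. Proposed Launch Q1 is best. ✓
Firm B (product quality strong), facing Launch late: Launch Q1 gives -5, Launch Q2 gives 0, Launch Q3 gives -2. Proposed Launch Q2 is best. ✓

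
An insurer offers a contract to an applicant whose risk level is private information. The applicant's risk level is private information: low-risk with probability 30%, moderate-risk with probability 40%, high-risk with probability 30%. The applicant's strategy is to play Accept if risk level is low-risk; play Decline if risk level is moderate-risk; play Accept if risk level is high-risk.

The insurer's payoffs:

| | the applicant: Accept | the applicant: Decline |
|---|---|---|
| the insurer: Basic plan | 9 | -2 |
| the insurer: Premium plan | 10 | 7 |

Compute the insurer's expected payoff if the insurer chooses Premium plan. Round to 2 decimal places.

Take the expectation over the applicant's risk level, weighting each type's action by its prior probability.
E[Premium plan] = 0.3·10 + 0.4·7 + 0.3·10 = 3 + 2.8 + 3 = 8.8

8.80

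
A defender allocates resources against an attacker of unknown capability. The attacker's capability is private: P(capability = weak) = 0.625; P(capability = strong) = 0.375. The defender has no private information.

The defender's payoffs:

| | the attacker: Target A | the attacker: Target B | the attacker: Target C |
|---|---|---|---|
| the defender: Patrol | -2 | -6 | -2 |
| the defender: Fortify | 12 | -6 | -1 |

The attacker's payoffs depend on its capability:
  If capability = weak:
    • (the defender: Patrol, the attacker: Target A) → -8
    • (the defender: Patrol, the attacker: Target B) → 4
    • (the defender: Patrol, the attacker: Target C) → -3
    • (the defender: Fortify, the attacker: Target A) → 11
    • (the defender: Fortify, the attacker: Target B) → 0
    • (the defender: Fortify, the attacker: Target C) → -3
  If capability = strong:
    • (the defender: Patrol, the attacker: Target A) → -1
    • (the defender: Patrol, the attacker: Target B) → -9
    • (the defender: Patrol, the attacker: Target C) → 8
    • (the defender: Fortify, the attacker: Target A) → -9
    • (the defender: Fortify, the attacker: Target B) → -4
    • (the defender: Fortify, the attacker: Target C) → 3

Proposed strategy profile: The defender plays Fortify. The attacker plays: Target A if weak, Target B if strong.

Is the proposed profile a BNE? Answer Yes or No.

No

A profile is a BNE iff every type of every player is best-responding given beliefs about the other side.
The defender plays Fortify: E[Fortify] = 0.625·(12) + 0.375·(-6) = 5.25; E[Patrol] = -3.5. Best-responding. ✓
The attacker (capability weak), facing Fortify: Target A gives 11, Target B gives 0, Target C gives -3. Proposed Target A is best. ✓
The attacker (capability strong), facing Fortify: Target A gives -9, Target B gives -4, Target C gives 3. Proposed Target B is not best — profitable deviation exists. ✗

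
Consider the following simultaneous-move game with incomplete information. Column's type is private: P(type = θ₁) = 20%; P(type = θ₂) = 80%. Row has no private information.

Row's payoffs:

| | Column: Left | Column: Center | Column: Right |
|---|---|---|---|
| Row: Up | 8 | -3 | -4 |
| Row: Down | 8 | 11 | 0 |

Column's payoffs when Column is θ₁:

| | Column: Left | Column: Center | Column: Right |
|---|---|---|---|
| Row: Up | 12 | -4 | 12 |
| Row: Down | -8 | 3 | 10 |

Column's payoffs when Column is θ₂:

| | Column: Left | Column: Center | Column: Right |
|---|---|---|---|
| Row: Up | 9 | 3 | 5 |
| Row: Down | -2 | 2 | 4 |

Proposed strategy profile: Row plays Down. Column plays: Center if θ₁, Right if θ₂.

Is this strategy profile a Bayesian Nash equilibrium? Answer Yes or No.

Row plays Down: E[Down] = 0.2·(11) + 0.8·(0) = 2.2; E[Up] = -3.8. Best-responding. ✓
Column (type θ₁), facing Down: Left gives -8, Center gives 3, Right gives 10. Proposed Center is not best — profitable deviation exists. ✗
Column (type θ₂), facing Down: Left gives -2, Center gives 2, Right gives 4. Proposed Right is best. ✓

No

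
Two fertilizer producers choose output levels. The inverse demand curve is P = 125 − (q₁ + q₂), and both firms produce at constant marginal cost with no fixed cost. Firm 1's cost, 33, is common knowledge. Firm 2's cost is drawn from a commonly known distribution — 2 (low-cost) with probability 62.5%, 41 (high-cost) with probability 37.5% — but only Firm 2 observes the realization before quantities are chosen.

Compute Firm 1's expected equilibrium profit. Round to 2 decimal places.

Type-c best response for Firm 2: q₂(c) = (125 − c)/2 − q₁/2.
Firm 1 maximizes expected profit; its first-order condition is 125 − 2q₁ − E[q₂] − 33 = 0.
Substituting E[q₂] and solving: E[c₂] = 16.625, so q₁ = (125 − 2·33 + 16.625)/3 = 25.2083.
E[P] = 125 − (q₁ + E[q₂]) = 58.2083; Firm 1's expected profit = (E[P] − 33)·q₁ = (58.2083 − 33)·25.2083 = 635.46.

635.46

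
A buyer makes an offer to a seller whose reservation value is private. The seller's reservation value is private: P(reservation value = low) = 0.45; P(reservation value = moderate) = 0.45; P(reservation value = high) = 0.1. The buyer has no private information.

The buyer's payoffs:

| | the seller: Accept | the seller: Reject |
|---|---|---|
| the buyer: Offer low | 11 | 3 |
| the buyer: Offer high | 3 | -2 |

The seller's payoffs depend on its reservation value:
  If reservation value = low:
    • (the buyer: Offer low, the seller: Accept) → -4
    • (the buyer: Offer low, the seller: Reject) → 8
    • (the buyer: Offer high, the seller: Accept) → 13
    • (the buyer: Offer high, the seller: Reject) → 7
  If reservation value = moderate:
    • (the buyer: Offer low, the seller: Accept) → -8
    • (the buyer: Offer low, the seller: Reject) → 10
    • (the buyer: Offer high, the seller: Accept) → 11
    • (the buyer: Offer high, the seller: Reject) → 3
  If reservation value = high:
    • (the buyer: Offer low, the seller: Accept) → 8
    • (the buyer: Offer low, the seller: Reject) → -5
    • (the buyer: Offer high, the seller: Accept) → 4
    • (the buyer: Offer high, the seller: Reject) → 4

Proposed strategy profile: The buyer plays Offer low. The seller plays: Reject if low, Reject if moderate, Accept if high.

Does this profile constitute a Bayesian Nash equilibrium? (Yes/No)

The buyer plays Offer low: E[Offer low] = 0.45·(3) + 0.45·(3) + 0.1·(11) = 3.8; E[Offer high] = -1.5. Best-responding. ✓
The seller (reservation value low), facing Offer low: Accept gives -4, Reject gives 8. Proposed Reject is best. ✓
The seller (reservation value moderate), facing Offer low: Accept gives -8, Reject gives 10. Proposed Reject is best. ✓
The seller (reservation value high), facing Offer low: Accept gives 8, Reject gives -5. Proposed Accept is best. ✓

Yes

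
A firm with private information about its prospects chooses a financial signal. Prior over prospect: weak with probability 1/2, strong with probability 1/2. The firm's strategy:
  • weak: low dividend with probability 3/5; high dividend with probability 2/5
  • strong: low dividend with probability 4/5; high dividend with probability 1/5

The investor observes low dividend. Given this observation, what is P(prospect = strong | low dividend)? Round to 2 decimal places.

P(low dividend) = (1/2)·(3/5) + (1/2)·(4/5) = 7/10
P(strong | low dividend) = ((1/2)·(4/5)) / (7/10) = (2/5) / (7/10) = 4/7

0.57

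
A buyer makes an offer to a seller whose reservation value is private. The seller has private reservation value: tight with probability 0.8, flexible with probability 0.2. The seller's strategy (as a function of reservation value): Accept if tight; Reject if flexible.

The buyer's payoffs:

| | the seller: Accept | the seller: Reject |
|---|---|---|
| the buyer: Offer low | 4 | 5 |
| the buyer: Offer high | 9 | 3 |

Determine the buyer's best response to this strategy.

Offer high

Compute the buyer's expected payoff for each action, taking the expectation over the seller's type.
E[Offer low] = 0.8·(4) + 0.2·(5) = 4.2
E[Offer high] = 0.8·(9) + 0.2·(3) = 7.8
Best response: Offer high (7.8 is the largest).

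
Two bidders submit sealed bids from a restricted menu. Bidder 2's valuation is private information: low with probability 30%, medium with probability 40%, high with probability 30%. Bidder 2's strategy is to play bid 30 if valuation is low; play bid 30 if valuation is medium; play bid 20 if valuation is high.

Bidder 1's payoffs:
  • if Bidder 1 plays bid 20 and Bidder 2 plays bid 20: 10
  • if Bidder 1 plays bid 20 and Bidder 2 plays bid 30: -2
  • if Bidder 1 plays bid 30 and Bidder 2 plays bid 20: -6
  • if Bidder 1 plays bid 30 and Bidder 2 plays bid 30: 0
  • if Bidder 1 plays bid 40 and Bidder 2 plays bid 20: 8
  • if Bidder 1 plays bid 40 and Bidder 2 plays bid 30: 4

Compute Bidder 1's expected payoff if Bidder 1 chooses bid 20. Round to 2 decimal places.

1.60

E[bid 20] = 0.3·(-2) + 0.4·(-2) + 0.3·10 = (-0.6) + (-0.8) + 3 = 1.6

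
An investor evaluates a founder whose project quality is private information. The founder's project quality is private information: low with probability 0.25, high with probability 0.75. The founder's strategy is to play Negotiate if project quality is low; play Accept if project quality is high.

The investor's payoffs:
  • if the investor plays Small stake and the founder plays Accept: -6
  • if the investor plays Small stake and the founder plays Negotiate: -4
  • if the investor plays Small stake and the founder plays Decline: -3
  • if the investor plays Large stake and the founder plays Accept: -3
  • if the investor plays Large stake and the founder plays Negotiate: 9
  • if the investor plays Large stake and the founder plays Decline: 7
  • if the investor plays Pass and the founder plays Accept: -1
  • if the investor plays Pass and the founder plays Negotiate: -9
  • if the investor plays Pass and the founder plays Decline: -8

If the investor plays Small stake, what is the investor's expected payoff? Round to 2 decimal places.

E[Small stake] = 0.25·(-4) + 0.75·(-6) = (-1) + (-4.5) = -5.5

-5.50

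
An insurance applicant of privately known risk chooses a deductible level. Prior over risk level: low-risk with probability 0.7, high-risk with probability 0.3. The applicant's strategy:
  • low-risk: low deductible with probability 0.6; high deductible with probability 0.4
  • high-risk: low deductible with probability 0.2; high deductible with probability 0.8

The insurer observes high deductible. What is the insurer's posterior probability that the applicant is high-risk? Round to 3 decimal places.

P(high deductible) = 0.7·0.4 + 0.3·0.8 = 0.52
P(high-risk | high deductible) = (0.3·0.8) / 0.52 = 0.24 / 0.52 = 0.461538

0.462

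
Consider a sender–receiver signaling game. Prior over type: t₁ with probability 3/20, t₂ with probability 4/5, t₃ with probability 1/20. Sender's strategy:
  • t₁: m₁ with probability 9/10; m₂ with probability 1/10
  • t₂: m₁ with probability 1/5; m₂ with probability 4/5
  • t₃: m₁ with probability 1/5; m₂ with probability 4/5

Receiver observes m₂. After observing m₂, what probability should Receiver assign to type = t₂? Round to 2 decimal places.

Apply Bayes' rule using the sender's strategy as the likelihood.
P(m₂) = (3/20)·(1/10) + (4/5)·(4/5) + (1/20)·(4/5) = 139/200
P(t₂ | m₂) = ((4/5)·(4/5)) / (139/200) = (16/25) / (139/200) = 128/139

0.92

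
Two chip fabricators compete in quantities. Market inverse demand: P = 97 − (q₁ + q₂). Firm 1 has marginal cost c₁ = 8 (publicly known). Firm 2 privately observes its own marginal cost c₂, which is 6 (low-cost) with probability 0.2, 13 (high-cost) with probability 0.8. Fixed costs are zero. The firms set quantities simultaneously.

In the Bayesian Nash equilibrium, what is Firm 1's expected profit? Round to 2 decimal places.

Each type of Firm 2 best-responds to q₁; Firm 1 best-responds to the expected q₂ over Firm 2's types.
Firm 2 with cost c maximizes (97 − (q₁+q₂) − c)·q₂, giving q₂(c) = (97 − c − q₁)/2.
E[c₂] = 0.2·6 + 0.8·13 = 11.6
Firm 1's FOC against E[q₂] yields q₁ = (97 − 2·8 + E[c₂])/3 = (97 − 16 + 11.6)/3 = 30.8667.
E[P] = 97 − (q₁ + E[q₂]) = 38.8667; Firm 1's expected profit = (E[P] − 8)·q₁ = (38.8667 − 8)·30.8667 = 952.751.

952.75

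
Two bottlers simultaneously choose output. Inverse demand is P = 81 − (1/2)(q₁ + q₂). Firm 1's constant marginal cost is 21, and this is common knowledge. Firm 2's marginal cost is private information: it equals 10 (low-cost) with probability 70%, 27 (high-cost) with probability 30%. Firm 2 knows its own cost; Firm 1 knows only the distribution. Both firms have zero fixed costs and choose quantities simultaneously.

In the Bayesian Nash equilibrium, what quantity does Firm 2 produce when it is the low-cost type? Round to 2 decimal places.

Firm 2 with cost c maximizes (81 − (1/2)(q₁+q₂) − c)·q₂, giving q₂(c) = (81 − c − (1/2)q₁).
E[c₂] = 0.7·10 + 0.3·27 = 15.1
Firm 1's FOC against E[q₂] yields q₁ = (81 − 2·21 + E[c₂])/(3/2) = (81 − 42 + 15.1)/(3/2) = 36.0667.
q₂(low-cost) = (81 − 10 − (1/2)·36.0667) = 52.9667.

52.97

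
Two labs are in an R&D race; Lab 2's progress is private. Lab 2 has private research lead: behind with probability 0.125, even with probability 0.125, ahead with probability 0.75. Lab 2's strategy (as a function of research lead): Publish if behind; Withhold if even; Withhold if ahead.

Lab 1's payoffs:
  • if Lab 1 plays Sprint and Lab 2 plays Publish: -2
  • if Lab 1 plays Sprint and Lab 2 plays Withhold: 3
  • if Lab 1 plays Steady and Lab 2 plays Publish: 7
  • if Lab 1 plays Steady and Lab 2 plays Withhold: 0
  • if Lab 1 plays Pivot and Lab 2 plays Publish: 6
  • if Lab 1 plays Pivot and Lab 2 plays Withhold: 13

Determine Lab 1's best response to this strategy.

E[Sprint] = 0.125·(-2) + 0.125·(3) + 0.75·(3) = 2.375
E[Steady] = 0.125·(7) + 0.125·(0) + 0.75·(0) = 0.875
E[Pivot] = 0.125·(6) + 0.125·(13) + 0.75·(13) = 12.125
Best response: Pivot (12.125 is the largest).

Pivot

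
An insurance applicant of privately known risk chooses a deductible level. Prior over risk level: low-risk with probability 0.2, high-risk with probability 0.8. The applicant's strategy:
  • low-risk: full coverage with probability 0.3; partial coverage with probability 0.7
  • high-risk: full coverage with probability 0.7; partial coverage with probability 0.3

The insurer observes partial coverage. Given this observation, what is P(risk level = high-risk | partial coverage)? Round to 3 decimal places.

0.632

P(partial coverage) = 0.2·0.7 + 0.8·0.3 = 0.38
P(high-risk | partial coverage) = (0.8·0.3) / 0.38 = 0.24 / 0.38 = 0.631579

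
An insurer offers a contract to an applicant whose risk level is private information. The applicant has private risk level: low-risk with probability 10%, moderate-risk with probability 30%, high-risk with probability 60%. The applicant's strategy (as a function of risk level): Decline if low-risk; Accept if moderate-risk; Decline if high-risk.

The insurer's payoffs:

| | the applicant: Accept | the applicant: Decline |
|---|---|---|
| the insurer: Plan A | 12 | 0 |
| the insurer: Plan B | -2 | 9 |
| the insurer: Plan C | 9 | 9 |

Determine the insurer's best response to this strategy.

Plan C

Compute the insurer's expected payoff for each action, taking the expectation over the applicant's type.
E[Plan A] = 0.1·(0) + 0.3·(12) + 0.6·(0) = 3.6
E[Plan B] = 0.1·(9) + 0.3·(-2) + 0.6·(9) = 5.7
E[Plan C] = 0.1·(9) + 0.3·(9) + 0.6·(9) = 9
Best response: Plan C (9 is the largest).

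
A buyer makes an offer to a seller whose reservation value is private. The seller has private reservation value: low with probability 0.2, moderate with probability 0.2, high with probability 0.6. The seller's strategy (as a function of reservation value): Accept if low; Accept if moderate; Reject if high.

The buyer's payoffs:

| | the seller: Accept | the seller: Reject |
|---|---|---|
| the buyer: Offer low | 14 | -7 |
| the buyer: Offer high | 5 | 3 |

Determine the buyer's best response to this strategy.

E[Offer low] = 0.2·(14) + 0.2·(14) + 0.6·(-7) = 1.4
E[Offer high] = 0.2·(5) + 0.2·(5) + 0.6·(3) = 3.8
Best response: Offer high (3.8 is the largest).

Offer high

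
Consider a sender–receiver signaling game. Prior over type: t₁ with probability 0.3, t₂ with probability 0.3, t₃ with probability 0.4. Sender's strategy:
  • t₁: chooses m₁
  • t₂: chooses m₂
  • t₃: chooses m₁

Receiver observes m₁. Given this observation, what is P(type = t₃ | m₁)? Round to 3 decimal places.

P(m₁) = 0.3·1 + 0.3·0 + 0.4·1 = 0.7
P(t₃ | m₁) = (0.4·1) / 0.7 = 0.4 / 0.7 = 0.571429

0.571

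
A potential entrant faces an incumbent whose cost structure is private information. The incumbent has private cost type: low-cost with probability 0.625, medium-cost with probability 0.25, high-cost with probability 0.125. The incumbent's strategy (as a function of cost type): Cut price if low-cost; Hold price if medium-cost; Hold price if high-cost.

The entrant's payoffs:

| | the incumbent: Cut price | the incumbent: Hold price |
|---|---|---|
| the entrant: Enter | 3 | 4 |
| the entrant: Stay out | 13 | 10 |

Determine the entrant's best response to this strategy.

Compute the entrant's expected payoff for each action, taking the expectation over the incumbent's type.
E[Enter] = 0.625·(3) + 0.25·(4) + 0.125·(4) = 3.375
E[Stay out] = 0.625·(13) + 0.25·(10) + 0.125·(10) = 11.875
Best response: Stay out (11.875 is the largest).

Stay out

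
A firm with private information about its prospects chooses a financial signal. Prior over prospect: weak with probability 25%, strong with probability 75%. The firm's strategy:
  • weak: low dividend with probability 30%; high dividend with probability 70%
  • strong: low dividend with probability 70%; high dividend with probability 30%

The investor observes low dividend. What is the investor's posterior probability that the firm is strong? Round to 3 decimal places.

0.875

Apply Bayes' rule using the sender's strategy as the likelihood.
P(low dividend) = 0.25·0.3 + 0.75·0.7 = 0.6
P(strong | low dividend) = (0.75·0.7) / 0.6 = 0.525 / 0.6 = 0.875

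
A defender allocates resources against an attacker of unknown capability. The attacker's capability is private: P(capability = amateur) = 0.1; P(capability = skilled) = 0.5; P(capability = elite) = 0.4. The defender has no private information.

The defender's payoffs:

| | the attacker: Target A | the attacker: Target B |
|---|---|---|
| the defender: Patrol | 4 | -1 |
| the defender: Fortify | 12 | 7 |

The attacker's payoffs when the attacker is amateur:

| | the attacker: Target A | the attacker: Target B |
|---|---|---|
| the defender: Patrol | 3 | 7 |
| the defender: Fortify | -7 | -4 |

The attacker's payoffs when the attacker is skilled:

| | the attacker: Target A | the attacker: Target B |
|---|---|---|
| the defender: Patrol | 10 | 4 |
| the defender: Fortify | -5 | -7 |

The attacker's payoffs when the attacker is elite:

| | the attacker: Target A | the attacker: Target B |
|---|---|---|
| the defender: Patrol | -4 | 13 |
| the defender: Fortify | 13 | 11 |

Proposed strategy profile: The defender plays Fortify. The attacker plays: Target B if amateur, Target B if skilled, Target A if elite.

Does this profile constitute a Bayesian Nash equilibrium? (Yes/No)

The defender plays Fortify: E[Fortify] = 0.1·(7) + 0.5·(7) + 0.4·(12) = 9; E[Patrol] = 1. Best-responding. ✓
The attacker (capability amateur), facing Fortify: Target A gives -7, Target B gives -4. Proposed Target B is best. ✓
The attacker (capability skilled), facing Fortify: Target A gives -5, Target B gives -7. Proposed Target B is not best — profitable deviation exists. ✗
The attacker (capability elite), facing Fortify: Target A gives 13, Target B gives 11. Proposed Target A is best. ✓

No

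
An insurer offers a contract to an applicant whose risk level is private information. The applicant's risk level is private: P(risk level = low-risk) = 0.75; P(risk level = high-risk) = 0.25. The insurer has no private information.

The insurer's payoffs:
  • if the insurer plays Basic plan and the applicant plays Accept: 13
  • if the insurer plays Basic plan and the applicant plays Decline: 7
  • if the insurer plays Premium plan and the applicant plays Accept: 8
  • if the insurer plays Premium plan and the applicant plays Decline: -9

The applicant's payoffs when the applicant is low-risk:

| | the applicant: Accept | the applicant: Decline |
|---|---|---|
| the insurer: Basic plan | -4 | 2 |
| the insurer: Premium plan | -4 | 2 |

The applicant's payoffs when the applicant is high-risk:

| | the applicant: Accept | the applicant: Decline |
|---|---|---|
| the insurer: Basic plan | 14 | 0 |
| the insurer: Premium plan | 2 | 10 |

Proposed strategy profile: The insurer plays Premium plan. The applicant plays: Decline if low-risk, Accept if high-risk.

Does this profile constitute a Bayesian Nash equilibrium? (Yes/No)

A profile is a BNE iff every type of every player is best-responding given beliefs about the other side.
The insurer plays Premium plan: E[Premium plan] = 0.75·(-9) + 0.25·(8) = -4.75; E[Basic plan] = 8.5. Not best-responding. ✗
The applicant (risk level low-risk), facing Premium plan: Accept gives -4, Decline gives 2. Proposed Decline is best. ✓
The applicant (risk level high-risk), facing Premium plan: Accept gives 2, Decline gives 10. Proposed Accept is not best — profitable deviation exists. ✗

No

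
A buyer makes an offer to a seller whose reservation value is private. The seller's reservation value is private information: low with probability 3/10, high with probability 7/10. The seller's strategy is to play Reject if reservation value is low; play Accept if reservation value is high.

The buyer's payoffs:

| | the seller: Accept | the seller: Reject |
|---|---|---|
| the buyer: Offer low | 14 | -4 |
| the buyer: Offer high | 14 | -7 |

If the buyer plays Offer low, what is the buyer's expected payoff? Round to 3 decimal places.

E[Offer low] = 3/10·(-4) + 7/10·14 = (-6/5) + 49/5 = 43/5

8.600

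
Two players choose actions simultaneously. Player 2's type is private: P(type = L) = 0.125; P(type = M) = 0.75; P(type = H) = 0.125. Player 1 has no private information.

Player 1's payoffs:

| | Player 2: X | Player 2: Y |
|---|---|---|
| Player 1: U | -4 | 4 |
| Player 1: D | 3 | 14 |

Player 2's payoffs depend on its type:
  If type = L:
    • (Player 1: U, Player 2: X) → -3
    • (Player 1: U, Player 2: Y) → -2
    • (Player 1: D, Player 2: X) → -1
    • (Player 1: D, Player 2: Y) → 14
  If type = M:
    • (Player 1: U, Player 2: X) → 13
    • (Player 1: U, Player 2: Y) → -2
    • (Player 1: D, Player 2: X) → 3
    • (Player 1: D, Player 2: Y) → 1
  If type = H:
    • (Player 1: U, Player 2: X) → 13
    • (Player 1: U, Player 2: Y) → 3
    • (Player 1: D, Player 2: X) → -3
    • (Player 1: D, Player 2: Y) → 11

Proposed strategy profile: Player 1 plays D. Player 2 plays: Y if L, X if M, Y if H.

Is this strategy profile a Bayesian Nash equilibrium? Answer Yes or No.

A profile is a BNE iff every type of every player is best-responding given beliefs about the other side.
Player 1 plays D: E[D] = 0.125·(14) + 0.75·(3) + 0.125·(14) = 5.75; E[U] = -2. Best-responding. ✓
Player 2 (type L), facing D: X gives -1, Y gives 14. Proposed Y is best. ✓
Player 2 (type M), facing D: X gives 3, Y gives 1. Proposed X is best. ✓
Player 2 (type H), facing D: X gives -3, Y gives 11. Proposed Y is best. ✓

Yes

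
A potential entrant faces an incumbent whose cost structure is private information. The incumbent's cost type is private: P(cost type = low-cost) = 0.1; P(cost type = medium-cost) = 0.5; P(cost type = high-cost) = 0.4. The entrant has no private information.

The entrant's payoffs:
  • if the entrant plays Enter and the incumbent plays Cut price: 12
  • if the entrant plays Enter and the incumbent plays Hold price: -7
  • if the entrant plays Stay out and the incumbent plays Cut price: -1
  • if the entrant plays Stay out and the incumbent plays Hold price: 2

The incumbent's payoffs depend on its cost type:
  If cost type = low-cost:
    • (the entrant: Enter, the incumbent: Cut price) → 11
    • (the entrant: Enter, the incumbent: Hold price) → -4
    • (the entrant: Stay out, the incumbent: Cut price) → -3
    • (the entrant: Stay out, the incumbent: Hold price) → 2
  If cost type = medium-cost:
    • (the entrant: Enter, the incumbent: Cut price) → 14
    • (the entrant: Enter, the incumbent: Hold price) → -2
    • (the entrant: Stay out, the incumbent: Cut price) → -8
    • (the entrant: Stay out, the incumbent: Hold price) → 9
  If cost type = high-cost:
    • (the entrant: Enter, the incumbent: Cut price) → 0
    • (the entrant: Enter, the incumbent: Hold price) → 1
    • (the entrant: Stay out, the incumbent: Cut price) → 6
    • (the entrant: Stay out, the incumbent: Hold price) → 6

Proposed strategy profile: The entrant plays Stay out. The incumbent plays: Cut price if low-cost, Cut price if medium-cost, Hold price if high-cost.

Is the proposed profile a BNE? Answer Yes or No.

No

A profile is a BNE iff every type of every player is best-responding given beliefs about the other side.
The entrant plays Stay out: E[Stay out] = 0.1·(-1) + 0.5·(-1) + 0.4·(2) = 0.2; E[Enter] = 4.4. Not best-responding. ✗
The incumbent (cost type low-cost), facing Stay out: Cut price gives -3, Hold price gives 2. Proposed Cut price is not best — profitable deviation exists. ✗
The incumbent (cost type medium-cost), facing Stay out: Cut price gives -8, Hold price gives 9. Proposed Cut price is not best — profitable deviation exists. ✗
The incumbent (cost type high-cost), facing Stay out: Cut price gives 6, Hold price gives 6. Proposed Hold price is best. ✓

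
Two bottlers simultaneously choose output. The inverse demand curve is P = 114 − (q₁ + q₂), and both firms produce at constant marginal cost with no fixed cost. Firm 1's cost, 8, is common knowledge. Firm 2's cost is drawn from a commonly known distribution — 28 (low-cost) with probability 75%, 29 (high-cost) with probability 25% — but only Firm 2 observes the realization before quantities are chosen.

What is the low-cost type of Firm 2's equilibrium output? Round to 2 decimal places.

Each type of Firm 2 best-responds to q₁; Firm 1 best-responds to the expected q₂ over Firm 2's types.
Firm 2 with cost c maximizes (114 − (q₁+q₂) − c)·q₂, giving q₂(c) = (114 − c − q₁)/2.
E[c₂] = 0.75·28 + 0.25·29 = 28.25
Firm 1's FOC against E[q₂] yields q₁ = (114 − 2·8 + E[c₂])/3 = (114 − 16 + 28.25)/3 = 42.0833.
q₂(low-cost) = (114 − 28 − 42.0833)/2 = 21.9583.

21.96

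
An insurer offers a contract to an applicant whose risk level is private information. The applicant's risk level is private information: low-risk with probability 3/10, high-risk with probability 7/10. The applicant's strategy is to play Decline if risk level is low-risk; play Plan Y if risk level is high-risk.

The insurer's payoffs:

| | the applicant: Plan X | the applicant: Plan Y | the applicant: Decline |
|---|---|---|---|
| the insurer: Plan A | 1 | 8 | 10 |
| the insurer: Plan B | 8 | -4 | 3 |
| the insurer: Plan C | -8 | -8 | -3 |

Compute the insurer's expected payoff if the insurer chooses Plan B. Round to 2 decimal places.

E[Plan B] = 3/10·3 + 7/10·(-4) = 9/10 + (-14/5) = -19/10

-1.90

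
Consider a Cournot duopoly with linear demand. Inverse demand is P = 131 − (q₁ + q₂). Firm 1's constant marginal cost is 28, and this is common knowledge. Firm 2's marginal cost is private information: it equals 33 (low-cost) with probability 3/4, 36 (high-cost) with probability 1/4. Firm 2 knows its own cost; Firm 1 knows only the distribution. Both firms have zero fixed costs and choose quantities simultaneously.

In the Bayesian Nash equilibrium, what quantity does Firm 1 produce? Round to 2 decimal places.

Firm 2 with cost c maximizes (131 − (q₁+q₂) − c)·q₂, giving q₂(c) = (131 − c − q₁)/2.
E[c₂] = 3/4·33 + 1/4·36 = 33.75
Firm 1's FOC against E[q₂] yields q₁ = (131 − 2·28 + E[c₂])/3 = (131 − 56 + 33.75)/3 = 36.25.

36.25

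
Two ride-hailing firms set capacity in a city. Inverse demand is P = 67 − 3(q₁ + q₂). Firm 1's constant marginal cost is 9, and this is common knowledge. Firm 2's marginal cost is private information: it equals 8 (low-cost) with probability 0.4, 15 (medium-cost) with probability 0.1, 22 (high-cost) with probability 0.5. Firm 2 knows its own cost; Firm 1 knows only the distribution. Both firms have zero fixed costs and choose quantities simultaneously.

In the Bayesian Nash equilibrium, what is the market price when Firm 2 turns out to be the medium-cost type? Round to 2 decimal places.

Type-c best response for Firm 2: q₂(c) = (67 − c)/6 − q₁/2.
Firm 1 maximizes expected profit; its first-order condition is 67 − 6q₁ − 3E[q₂] − 9 = 0.
Substituting E[q₂] and solving: E[c₂] = 15.7, so q₁ = (67 − 2·9 + 15.7)/9 = 7.18889.
q₂(medium-cost) = 5.07222, so P = 67 − 3·(7.18889 + 5.07222) = 30.2167.

30.22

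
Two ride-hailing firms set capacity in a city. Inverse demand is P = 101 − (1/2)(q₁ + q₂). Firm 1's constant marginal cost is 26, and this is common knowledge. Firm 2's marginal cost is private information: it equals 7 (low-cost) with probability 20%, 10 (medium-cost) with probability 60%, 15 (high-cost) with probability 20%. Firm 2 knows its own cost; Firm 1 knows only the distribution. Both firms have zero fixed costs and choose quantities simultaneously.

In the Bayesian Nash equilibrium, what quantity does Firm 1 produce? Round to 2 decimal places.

39.60

Type-c best response for Firm 2: q₂(c) = (101 − c) − q₁/2.
Firm 1 maximizes expected profit; its first-order condition is 101 − q₁ − (1/2)E[q₂] − 26 = 0.
Substituting E[q₂] and solving: E[c₂] = 10.4, so q₁ = (101 − 2·26 + 10.4)/(3/2) = 39.6.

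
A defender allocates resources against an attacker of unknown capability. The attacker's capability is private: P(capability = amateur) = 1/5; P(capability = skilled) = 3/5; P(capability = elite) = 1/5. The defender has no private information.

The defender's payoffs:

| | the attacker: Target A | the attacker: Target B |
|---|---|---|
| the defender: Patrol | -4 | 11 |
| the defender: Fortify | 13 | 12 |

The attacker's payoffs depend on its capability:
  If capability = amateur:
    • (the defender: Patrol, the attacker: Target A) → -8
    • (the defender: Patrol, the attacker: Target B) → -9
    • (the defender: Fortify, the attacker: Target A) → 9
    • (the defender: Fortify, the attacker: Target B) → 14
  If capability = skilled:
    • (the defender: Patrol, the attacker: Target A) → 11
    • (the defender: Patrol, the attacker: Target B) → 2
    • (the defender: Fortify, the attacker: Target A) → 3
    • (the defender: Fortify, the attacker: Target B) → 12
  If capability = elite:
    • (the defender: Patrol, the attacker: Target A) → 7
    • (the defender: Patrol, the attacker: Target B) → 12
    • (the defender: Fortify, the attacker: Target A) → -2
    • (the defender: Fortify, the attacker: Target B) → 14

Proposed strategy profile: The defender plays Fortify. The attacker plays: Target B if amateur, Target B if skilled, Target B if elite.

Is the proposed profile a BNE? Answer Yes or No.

The defender plays Fortify: E[Fortify] = 1/5·(12) + 3/5·(12) + 1/5·(12) = 12; E[Patrol] = 11. Best-responding. ✓
The attacker (capability amateur), facing Fortify: Target A gives 9, Target B gives 14. Proposed Target B is best. ✓
The attacker (capability skilled), facing Fortify: Target A gives 3, Target B gives 12. Proposed Target B is best. ✓
The attacker (capability elite), facing Fortify: Target A gives -2, Target B gives 14. Proposed Target B is best. ✓

Yes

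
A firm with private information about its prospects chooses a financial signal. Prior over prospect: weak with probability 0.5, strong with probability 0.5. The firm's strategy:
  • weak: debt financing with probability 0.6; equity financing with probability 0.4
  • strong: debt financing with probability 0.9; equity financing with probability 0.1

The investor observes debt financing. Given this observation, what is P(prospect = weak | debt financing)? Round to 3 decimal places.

P(debt financing) = 0.5·0.6 + 0.5·0.9 = 0.75
P(weak | debt financing) = (0.5·0.6) / 0.75 = 0.3 / 0.75 = 0.4

0.400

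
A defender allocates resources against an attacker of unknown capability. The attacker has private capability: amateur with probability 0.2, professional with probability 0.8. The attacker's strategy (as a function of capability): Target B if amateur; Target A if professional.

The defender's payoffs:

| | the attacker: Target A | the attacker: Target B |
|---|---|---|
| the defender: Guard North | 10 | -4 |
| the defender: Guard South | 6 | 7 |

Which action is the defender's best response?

Guard North

E[Guard North] = 0.2·(-4) + 0.8·(10) = 7.2
E[Guard South] = 0.2·(7) + 0.8·(6) = 6.2
Best response: Guard North (7.2 is the largest).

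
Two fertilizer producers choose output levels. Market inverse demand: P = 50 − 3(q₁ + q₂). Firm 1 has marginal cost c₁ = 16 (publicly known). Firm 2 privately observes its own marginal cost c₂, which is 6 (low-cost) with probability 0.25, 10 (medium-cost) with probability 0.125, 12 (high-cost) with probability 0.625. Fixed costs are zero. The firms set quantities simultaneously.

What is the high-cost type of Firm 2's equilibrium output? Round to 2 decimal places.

4.76

Type-c best response for Firm 2: q₂(c) = (50 − c)/6 − q₁/2.
Firm 1 maximizes expected profit; its first-order condition is 50 − 6q₁ − 3E[q₂] − 16 = 0.
Substituting E[q₂] and solving: E[c₂] = 10.25, so q₁ = (50 − 2·16 + 10.25)/9 = 3.13889.
q₂(high-cost) = (50 − 12 − 3·3.13889)/6 = 4.76389.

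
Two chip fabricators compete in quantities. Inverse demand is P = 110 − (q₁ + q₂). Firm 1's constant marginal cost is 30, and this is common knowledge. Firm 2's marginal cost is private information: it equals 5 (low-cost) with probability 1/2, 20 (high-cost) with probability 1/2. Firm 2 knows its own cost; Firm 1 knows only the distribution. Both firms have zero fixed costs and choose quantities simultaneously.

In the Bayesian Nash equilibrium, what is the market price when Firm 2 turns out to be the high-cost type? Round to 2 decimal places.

Firm 2 with cost c maximizes (110 − (q₁+q₂) − c)·q₂, giving q₂(c) = (110 − c − q₁)/2.
E[c₂] = 1/2·5 + 1/2·20 = 12.5
Firm 1's FOC against E[q₂] yields q₁ = (110 − 2·30 + E[c₂])/3 = (110 − 60 + 12.5)/3 = 20.8333.
q₂(high-cost) = 34.5833, so P = 110 − (20.8333 + 34.5833) = 54.5833.

54.58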